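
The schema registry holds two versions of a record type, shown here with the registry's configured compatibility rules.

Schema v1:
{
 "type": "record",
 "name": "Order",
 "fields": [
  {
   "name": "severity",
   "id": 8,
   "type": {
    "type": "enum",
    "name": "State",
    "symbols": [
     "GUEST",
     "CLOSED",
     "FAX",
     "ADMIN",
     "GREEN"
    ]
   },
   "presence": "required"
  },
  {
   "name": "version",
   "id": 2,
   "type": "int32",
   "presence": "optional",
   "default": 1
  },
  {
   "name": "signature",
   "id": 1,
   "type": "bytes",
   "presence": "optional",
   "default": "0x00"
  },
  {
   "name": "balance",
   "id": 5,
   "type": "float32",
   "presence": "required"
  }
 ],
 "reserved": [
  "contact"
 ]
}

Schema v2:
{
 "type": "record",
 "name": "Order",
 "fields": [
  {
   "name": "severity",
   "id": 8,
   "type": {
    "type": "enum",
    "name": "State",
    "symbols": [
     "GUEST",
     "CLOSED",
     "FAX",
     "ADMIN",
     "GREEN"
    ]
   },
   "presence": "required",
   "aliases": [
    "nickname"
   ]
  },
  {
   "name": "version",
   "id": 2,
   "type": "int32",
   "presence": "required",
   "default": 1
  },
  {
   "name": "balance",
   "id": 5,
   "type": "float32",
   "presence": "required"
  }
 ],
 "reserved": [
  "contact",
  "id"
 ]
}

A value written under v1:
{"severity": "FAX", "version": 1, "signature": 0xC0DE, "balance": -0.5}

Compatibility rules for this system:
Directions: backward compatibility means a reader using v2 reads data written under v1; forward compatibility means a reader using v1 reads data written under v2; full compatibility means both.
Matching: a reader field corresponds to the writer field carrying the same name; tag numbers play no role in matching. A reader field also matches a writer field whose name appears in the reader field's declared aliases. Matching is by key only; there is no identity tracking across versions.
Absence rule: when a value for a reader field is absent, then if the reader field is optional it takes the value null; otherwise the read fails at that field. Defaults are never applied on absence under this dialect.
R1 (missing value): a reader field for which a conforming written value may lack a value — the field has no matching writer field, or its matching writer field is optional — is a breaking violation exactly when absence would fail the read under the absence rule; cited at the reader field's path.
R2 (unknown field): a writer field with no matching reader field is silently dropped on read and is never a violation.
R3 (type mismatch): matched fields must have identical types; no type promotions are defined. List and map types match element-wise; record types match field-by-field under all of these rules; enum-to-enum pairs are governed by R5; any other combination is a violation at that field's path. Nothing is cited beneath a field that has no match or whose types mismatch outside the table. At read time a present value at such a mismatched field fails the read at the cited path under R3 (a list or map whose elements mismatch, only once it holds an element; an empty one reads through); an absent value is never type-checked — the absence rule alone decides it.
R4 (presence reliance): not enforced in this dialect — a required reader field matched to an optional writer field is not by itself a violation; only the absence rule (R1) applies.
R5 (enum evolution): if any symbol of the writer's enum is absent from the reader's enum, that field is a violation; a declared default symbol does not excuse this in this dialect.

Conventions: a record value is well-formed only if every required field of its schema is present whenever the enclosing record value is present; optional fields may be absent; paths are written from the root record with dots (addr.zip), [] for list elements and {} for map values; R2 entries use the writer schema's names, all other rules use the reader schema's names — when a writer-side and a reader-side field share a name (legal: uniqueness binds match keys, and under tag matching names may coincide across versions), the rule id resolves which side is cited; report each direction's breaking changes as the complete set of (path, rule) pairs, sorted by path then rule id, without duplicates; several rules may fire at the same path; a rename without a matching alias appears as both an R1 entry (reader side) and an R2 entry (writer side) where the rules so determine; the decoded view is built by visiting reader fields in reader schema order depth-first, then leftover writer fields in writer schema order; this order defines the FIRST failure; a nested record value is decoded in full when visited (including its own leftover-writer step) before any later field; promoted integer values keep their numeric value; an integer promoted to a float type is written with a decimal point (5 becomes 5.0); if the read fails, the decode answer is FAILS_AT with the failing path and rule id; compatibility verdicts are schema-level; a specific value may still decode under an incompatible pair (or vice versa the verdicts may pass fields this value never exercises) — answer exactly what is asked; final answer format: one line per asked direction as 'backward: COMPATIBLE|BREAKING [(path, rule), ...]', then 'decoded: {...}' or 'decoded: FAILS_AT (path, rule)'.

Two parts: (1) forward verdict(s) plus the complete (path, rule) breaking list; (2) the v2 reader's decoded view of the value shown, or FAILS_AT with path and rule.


arrows below run writer -> reader for Order
forward pass over Order, reader schema v1, writer schema v2:
  severity <- severity (State -> State, writer required)
  version <- version (int32 -> int32, writer required)
  signature has no writer counterpart
  balance <- balance (float32 -> float32, writer required)
  nothing fires on Order: forward is COMPATIBLE
decode (reader v2):
  severity := "FAX"
  version := 1
  balance := -0.5
  writer signature: unmatched, discarded
  => decoded: {"severity": "FAX", "version": 1, "balance": -0.5}
ruling out the remaining Order differences:
  field version in record Order: optional changed to required -> its effect on Order is confined to the backward direction, not asked

forward: COMPATIBLE []; decoded: {"severity": "FAX", "version": 1, "balance": -0.5}


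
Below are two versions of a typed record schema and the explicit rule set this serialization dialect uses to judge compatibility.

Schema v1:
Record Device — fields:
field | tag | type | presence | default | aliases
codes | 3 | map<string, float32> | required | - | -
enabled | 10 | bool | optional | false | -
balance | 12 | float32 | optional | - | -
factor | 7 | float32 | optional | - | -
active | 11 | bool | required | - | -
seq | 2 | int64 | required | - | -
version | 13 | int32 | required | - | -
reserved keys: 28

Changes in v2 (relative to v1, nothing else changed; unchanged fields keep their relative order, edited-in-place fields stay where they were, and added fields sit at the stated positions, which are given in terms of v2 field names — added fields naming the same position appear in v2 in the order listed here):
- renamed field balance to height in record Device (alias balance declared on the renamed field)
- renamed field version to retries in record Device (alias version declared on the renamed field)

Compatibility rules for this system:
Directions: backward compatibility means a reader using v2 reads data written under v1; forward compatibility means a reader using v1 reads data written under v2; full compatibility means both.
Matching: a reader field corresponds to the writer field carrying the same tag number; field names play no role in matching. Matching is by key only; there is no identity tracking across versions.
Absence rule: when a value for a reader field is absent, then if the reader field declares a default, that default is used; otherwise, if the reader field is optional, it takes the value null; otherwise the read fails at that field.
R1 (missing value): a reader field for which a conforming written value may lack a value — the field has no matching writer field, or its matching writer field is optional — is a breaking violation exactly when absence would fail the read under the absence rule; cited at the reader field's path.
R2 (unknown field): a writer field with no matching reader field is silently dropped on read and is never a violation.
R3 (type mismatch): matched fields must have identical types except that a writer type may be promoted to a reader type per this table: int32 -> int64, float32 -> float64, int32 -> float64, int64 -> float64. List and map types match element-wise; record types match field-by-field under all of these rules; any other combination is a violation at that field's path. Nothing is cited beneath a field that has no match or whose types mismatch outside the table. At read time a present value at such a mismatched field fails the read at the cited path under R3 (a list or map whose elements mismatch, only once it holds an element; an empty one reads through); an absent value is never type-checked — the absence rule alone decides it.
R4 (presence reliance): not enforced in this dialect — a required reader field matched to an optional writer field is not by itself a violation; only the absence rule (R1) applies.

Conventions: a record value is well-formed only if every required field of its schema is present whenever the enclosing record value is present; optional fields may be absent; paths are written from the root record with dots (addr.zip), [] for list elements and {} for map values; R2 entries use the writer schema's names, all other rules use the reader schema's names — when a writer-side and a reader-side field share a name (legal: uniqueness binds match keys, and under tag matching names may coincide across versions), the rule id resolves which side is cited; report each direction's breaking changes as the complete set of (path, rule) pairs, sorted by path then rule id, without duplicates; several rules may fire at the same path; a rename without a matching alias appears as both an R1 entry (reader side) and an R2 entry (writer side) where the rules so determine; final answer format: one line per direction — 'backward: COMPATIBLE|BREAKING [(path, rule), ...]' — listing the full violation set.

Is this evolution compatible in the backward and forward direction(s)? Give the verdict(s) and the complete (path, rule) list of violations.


the writer's type comes first in each Device pair
backward for Device (reader v2, writer v1):
  writer required, map<string, float32> -> map<string, float32>: reader codes maps from writer codes
  writer optional, bool -> bool: reader enabled maps from writer enabled
  writer optional, float32 -> float32: reader height maps from writer balance
  writer optional, float32 -> float32: reader factor maps from writer factor
  writer required, bool -> bool: reader active maps from writer active
  writer required, int64 -> int64: reader seq maps from writer seq
  writer required, int32 -> int32: reader retries maps from writer version
  => backward: COMPATIBLE
forward for Device (reader v1, writer v2):
  writer required, map<string, float32> -> map<string, float32>: reader codes maps from writer codes
  writer optional, bool -> bool: reader enabled maps from writer enabled
  writer optional, float32 -> float32: reader balance maps from writer height
  writer optional, float32 -> float32: reader factor maps from writer factor
  writer required, bool -> bool: reader active maps from writer active
  writer required, int64 -> int64: reader seq maps from writer seq
  writer required, int32 -> int32: reader version maps from writer retries
  => forward: COMPATIBLE

backward: COMPATIBLE []; forward: COMPATIBLE []


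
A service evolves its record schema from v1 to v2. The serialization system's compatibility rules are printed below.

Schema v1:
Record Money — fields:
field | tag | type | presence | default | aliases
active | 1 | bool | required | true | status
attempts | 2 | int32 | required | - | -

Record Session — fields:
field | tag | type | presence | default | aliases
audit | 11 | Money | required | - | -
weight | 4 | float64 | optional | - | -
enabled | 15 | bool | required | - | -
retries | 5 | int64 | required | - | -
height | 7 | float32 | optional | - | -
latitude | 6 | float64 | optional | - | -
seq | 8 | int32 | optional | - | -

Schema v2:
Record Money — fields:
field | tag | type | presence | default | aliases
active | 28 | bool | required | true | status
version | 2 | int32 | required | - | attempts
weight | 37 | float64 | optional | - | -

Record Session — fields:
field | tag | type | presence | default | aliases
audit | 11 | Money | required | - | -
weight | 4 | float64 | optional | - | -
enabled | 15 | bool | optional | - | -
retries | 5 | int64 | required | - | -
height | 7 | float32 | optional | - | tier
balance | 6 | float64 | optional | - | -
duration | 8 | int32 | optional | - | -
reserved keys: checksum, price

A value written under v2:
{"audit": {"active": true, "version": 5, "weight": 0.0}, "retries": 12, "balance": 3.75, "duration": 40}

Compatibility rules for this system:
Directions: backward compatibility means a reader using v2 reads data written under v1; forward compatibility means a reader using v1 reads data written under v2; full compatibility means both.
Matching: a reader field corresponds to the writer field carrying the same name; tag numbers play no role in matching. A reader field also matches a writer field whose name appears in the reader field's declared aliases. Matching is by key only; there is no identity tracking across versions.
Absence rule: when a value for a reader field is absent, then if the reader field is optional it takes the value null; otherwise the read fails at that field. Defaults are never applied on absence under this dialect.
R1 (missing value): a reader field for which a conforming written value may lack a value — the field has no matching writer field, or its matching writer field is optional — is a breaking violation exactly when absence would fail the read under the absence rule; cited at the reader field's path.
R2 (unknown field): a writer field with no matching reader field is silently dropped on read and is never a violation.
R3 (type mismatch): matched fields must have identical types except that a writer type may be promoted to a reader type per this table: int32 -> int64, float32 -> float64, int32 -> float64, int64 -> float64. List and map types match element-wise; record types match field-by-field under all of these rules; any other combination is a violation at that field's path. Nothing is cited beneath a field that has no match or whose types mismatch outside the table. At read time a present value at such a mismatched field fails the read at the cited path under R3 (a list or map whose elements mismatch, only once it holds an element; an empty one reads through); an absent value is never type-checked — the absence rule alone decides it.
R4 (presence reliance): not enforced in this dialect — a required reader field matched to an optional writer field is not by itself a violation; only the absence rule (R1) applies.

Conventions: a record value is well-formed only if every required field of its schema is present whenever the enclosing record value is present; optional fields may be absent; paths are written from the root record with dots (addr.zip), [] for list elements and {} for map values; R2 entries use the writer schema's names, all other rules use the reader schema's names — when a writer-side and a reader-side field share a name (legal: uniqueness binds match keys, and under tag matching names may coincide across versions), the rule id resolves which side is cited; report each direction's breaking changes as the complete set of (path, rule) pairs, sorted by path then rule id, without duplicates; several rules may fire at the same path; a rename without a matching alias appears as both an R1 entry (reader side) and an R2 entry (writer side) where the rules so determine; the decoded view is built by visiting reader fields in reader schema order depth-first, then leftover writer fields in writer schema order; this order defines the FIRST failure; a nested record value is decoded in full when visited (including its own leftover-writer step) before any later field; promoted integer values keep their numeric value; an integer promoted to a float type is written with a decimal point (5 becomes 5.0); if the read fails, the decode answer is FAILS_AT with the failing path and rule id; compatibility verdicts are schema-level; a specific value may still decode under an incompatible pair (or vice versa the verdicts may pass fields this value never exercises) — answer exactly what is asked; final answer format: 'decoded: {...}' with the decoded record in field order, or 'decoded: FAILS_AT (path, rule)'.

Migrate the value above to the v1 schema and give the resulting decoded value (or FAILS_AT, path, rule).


decoded: FAILS_AT (audit.attempts, R1)

in Session below, arrows point writer -> reader
decoding the Session value with the v1 reader:
  audit.active := true
  read fails at audit.attempts under R1 (no fill)
  => FAILS_AT (audit.attempts, R1)
the rest of the Session diff is inert for this question:
  renamed field latitude to balance in record Session -> no rule fires on it and the decoded Session view is identical with or without it
  field enabled in record Session: required changed to optional -> shifts the Session verdicts, not this decode
  field active in record Money: tag 1 changed to 28 -> no rule fires on it and the decoded Session view is identical with or without it
  added field weight to record Money: optional float64, tag 37 (in v2 it sits last) -> no rule fires on it and the decoded Session view is identical with or without it
  renamed field seq to duration in record Session -> no rule fires on it and the decoded Session view is identical with or without it


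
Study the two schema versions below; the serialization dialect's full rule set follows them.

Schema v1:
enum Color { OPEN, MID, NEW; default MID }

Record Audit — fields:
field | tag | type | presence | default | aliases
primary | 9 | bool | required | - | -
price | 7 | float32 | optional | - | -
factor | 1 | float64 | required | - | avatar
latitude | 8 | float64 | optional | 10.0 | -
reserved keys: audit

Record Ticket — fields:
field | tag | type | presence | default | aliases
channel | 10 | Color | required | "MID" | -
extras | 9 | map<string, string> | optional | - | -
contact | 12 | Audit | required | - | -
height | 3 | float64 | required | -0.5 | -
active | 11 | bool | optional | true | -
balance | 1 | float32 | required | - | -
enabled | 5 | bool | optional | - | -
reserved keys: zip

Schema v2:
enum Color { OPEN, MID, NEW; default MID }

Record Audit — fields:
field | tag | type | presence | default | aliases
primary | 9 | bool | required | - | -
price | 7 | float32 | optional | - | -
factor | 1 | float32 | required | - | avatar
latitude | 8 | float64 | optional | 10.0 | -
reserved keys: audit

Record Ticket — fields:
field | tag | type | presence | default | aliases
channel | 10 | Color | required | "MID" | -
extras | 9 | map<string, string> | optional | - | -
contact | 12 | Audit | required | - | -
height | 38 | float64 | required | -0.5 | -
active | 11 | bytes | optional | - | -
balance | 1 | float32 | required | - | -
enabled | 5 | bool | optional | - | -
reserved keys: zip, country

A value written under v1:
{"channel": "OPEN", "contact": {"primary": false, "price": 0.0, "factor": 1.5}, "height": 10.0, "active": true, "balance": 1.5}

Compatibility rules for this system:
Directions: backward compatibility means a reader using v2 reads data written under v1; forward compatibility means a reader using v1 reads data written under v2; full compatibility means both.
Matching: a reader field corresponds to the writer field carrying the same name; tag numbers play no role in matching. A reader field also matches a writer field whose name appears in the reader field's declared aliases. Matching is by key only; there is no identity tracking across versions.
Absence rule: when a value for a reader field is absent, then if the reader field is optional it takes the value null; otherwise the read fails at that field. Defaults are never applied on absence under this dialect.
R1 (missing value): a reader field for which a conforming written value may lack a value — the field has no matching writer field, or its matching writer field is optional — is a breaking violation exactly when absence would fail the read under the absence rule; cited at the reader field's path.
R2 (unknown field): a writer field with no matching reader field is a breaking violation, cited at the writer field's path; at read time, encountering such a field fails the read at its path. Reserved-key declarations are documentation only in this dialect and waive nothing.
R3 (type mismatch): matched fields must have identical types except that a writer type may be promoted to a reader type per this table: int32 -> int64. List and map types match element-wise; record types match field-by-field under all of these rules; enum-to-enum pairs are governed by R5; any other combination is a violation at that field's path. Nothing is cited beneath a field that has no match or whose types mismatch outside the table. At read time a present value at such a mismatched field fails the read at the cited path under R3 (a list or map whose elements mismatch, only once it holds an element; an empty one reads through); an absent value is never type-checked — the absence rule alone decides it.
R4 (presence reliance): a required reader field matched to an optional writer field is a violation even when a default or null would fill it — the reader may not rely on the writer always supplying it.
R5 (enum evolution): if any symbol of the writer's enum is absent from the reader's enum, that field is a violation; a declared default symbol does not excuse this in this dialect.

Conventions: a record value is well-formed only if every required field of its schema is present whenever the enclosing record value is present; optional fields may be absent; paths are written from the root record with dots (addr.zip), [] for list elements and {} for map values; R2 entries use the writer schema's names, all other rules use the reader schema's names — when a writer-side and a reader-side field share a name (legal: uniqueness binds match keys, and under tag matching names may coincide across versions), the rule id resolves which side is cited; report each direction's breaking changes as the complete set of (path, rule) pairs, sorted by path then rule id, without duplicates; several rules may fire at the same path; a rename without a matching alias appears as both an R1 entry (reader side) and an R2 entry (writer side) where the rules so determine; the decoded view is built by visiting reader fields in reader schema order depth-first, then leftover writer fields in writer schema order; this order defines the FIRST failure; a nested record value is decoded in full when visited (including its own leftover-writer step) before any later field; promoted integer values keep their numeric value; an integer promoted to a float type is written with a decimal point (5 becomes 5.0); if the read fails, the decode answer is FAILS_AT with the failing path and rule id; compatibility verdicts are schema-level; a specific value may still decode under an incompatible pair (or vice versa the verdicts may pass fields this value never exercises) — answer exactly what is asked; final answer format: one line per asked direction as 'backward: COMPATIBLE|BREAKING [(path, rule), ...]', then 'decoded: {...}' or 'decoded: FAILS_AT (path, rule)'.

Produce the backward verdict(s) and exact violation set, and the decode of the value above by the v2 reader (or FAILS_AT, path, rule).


the writer's type comes first in each Ticket pair
checking backward for Ticket: reader v2 against writer v1:
  channel <- channel (Color -> Color, writer required)
  extras <- extras (map<string, string> -> map<string, string>, writer optional)
  contact <- contact (Audit -> Audit, writer required)
  height <- height (float64 -> float64, writer required)
  active <- active (bool -> bytes, writer optional)
  balance <- balance (float32 -> float32, writer required)
  enabled <- enabled (bool -> bool, writer optional)
  contact.primary <- contact.primary (bool -> bool, writer required)
  contact.price <- contact.price (float32 -> float32, writer optional)
  contact.factor <- contact.factor (float64 -> float32, writer required)
  contact.latitude <- contact.latitude (float64 -> float64, writer optional)
  breaking: (active, R3)
  breaking: (contact.factor, R3)
  => backward: BREAKING (2)
migrating the Ticket value to v2:
  channel := "OPEN"
  extras := null (not supplied -> null)
  contact.primary := false
  contact.price := 0.0
  read fails at contact.factor under R3
  => FAILS_AT (contact.factor, R3)
the other Ticket changes do not affect what is asked:
  field height in record Ticket: tag 3 changed to 38 -> fires no rule on Ticket, leaving the asked answer as it is

backward: BREAKING [(active, R3), (contact.factor, R3)]; decoded: FAILS_AT (contact.factor, R3)


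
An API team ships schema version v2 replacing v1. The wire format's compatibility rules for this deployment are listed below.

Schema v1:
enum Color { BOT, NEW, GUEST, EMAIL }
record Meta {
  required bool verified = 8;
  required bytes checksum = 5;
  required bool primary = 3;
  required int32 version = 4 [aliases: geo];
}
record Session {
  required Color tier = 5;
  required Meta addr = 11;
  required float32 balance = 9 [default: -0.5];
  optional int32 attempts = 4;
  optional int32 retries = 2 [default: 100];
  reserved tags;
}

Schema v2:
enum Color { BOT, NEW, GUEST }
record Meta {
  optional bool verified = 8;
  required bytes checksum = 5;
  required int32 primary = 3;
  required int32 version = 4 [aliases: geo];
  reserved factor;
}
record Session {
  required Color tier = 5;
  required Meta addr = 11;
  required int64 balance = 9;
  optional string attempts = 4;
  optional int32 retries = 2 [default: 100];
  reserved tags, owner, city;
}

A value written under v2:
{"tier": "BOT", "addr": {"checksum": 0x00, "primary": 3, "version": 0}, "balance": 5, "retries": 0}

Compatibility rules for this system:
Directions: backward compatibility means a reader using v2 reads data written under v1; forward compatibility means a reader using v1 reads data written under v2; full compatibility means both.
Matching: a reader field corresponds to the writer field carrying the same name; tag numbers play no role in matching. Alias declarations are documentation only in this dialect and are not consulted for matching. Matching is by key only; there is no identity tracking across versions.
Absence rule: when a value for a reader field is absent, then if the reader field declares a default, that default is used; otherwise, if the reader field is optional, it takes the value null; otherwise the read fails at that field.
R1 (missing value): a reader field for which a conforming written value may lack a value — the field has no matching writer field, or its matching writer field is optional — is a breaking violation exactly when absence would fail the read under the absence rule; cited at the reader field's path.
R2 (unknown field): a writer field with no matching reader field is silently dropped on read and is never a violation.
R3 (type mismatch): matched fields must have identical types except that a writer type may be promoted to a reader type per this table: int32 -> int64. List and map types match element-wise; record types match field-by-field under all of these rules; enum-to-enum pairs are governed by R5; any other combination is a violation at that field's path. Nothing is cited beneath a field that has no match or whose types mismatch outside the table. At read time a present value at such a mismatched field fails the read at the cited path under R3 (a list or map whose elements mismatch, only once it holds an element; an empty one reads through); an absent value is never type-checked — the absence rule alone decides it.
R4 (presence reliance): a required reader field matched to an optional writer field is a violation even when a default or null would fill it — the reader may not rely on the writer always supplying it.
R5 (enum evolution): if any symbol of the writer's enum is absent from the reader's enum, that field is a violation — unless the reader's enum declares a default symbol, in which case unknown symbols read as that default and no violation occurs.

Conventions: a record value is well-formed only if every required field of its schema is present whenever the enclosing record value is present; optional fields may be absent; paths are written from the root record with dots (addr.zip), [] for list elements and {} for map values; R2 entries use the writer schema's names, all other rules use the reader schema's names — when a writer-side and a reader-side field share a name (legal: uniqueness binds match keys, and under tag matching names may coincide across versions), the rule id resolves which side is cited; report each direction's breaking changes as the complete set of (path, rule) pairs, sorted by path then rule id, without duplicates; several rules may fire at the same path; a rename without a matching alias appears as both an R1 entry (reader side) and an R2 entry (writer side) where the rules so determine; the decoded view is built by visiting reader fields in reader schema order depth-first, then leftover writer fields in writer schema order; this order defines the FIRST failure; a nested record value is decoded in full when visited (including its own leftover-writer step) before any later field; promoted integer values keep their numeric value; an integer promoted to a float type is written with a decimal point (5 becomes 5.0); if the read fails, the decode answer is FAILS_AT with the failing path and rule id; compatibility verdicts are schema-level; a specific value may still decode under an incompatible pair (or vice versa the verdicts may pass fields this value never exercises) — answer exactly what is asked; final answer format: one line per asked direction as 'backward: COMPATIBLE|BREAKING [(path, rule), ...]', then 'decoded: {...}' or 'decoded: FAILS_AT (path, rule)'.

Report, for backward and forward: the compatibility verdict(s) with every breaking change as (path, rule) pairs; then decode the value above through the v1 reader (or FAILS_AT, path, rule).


each type pair in Session: writer, then reader
backward analysis of Session with v2 as reader and v1 as writer:
  writer required, Color -> Color: reader tier maps from writer tier
  writer required, Meta -> Meta: reader addr maps from writer addr
  writer required, float32 -> int64: reader balance maps from writer balance
  writer optional, int32 -> string: reader attempts maps from writer attempts
  writer optional, int32 -> int32: reader retries maps from writer retries
  writer required, bool -> bool: reader addr.verified maps from writer addr.verified
  writer required, bytes -> bytes: reader addr.checksum maps from writer addr.checksum
  writer required, bool -> int32: reader addr.primary maps from writer addr.primary
  writer required, int32 -> int32: reader addr.version maps from writer addr.version
  breaking: (addr.primary, R3)
  breaking: (attempts, R3)
  breaking: (balance, R3)
  breaking: (tier, R5)
  => backward verdict for Session: BREAKING, 4 violation(s)
forward analysis of Session with v1 as reader and v2 as writer:
  writer required, Color -> Color: reader tier maps from writer tier
  writer required, Meta -> Meta: reader addr maps from writer addr
  writer required, int64 -> float32: reader balance maps from writer balance
  writer optional, string -> int32: reader attempts maps from writer attempts
  writer optional, int32 -> int32: reader retries maps from writer retries
  writer optional, bool -> bool: reader addr.verified maps from writer addr.verified
  writer required, bytes -> bytes: reader addr.checksum maps from writer addr.checksum
  writer required, int32 -> bool: reader addr.primary maps from writer addr.primary
  writer required, int32 -> int32: reader addr.version maps from writer addr.version
  breaking: (addr.primary, R3)
  breaking: (addr.verified, R1)
  breaking: (addr.verified, R4)
  breaking: (attempts, R3)
  breaking: (balance, R3)
  => forward verdict for Session: BREAKING, 5 violation(s)
decode (reader v1):
  tier := "BOT"
  read fails at addr.verified under R1 (no fill)
  => FAILS_AT (addr.verified, R1)

backward: BREAKING [(addr.primary, R3), (attempts, R3), (balance, R3), (tier, R5)]; forward: BREAKING [(addr.primary, R3), (addr.verified, R1), (addr.verified, R4), (attempts, R3), (balance, R3)]; decoded: FAILS_AT (addr.verified, R1)


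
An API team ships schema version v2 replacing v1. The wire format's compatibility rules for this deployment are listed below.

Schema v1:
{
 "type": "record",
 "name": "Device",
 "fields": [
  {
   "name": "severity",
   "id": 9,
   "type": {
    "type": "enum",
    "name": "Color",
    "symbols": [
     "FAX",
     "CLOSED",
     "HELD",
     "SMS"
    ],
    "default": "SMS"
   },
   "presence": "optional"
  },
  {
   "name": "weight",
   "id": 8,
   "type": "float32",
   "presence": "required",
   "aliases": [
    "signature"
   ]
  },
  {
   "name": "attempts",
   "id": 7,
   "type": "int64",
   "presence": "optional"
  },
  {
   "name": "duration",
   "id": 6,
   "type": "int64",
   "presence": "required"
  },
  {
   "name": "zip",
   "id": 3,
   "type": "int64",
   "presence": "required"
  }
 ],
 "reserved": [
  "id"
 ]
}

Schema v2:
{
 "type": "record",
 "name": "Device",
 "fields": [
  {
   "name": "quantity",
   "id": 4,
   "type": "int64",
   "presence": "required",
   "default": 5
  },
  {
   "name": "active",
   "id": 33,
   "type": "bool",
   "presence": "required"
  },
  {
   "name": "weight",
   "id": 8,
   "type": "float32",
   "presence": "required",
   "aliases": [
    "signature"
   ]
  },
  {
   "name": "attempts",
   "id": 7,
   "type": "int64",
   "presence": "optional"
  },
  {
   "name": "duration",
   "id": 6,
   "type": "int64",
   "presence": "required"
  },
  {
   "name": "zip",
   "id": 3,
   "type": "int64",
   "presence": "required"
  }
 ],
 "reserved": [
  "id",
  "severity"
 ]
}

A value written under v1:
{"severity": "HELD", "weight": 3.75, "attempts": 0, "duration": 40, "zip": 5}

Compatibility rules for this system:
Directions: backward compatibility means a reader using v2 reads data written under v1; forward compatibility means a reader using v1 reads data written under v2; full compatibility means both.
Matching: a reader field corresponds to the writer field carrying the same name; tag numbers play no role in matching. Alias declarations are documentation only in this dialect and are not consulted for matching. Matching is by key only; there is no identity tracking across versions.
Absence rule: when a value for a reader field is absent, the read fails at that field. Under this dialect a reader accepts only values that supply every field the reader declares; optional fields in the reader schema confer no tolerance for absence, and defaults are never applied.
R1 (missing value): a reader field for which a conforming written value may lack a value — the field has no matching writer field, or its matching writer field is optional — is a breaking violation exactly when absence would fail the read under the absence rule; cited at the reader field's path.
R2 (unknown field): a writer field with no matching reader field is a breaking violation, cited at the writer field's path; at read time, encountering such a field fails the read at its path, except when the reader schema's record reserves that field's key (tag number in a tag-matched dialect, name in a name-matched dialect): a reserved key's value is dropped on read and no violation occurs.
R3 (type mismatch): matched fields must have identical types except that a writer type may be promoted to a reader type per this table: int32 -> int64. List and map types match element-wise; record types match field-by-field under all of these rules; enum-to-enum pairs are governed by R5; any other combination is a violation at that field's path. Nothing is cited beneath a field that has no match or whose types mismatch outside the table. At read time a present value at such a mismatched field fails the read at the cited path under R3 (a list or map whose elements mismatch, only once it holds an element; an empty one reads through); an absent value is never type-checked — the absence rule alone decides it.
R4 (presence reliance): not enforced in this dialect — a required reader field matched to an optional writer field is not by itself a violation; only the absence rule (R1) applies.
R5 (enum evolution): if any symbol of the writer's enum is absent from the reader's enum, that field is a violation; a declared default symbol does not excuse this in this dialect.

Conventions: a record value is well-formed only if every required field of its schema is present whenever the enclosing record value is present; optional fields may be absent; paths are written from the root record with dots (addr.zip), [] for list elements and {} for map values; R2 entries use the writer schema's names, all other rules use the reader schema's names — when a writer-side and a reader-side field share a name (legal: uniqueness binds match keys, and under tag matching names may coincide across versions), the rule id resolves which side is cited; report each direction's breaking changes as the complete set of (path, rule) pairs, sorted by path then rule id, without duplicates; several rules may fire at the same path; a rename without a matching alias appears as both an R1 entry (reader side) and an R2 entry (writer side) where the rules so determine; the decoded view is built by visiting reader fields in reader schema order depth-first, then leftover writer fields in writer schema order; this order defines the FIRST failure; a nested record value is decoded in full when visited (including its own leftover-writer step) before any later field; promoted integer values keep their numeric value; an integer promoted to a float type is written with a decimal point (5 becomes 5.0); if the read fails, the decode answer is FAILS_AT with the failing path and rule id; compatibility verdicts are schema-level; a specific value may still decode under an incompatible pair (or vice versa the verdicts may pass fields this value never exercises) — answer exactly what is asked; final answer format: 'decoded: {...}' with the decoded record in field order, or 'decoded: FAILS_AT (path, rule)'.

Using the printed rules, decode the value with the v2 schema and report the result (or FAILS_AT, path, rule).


decoded: FAILS_AT (quantity, R1)

each type pair in Device: writer, then reader
decoding the Device value with the v2 reader:
  read fails at quantity under R1 (no fill)
  => FAILS_AT (quantity, R1)
checking off the Device differences that do not matter here:
  added field active to record Device: required bool, tag 33 (in v2 it sits immediately before weight) -> matters for Device compatibility verdicts, not for this value's decode
  removed field severity from record Device (its key "severity" joins the reserved list) -> matters for Device compatibility verdicts, not for this value's decode


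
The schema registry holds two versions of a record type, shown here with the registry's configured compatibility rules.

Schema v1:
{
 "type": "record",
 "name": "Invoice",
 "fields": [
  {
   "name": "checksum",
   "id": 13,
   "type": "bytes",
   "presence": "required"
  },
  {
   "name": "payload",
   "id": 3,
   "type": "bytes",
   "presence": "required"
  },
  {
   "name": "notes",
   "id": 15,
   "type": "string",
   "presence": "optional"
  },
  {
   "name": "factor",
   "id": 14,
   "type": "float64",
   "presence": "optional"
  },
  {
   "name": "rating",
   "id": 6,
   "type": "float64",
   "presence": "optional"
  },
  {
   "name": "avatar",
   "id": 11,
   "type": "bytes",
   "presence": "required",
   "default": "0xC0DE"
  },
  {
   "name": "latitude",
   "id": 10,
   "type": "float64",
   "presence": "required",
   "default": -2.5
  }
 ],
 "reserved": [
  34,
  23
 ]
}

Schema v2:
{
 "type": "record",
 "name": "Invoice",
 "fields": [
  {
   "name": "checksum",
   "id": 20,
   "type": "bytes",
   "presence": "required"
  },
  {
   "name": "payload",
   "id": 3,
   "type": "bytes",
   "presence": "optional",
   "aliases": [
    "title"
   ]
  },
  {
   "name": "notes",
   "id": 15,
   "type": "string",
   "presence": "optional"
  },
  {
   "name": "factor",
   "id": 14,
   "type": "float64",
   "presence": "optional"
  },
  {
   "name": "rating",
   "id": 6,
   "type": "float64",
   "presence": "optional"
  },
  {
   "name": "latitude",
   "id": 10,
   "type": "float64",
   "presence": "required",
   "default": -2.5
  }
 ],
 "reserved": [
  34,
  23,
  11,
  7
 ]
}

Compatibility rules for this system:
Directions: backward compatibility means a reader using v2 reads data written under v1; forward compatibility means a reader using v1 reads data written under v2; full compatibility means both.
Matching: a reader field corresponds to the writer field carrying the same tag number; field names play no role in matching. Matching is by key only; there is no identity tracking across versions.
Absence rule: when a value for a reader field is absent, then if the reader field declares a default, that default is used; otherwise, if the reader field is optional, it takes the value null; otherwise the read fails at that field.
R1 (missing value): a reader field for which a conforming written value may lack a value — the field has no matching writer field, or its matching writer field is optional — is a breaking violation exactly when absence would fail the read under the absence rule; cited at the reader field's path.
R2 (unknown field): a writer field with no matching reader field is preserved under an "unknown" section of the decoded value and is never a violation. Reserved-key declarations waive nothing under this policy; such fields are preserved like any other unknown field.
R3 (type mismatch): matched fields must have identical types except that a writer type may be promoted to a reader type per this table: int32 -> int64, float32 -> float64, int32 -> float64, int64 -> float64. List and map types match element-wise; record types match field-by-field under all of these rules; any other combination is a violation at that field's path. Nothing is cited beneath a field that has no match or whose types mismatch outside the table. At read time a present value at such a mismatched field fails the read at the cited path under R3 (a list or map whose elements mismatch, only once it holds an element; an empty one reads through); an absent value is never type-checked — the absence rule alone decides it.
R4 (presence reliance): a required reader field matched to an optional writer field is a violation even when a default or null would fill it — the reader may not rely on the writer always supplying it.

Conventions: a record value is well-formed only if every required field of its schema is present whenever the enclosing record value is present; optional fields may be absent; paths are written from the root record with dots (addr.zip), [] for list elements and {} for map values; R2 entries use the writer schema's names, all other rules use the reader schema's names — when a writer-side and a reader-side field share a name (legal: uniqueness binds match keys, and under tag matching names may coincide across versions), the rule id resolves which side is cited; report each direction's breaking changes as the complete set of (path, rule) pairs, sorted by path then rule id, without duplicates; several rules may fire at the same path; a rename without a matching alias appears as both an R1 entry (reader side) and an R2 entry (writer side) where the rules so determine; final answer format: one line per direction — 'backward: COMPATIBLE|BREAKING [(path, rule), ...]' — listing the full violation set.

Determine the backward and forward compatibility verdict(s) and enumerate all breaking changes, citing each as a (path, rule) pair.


in Invoice below, arrows point writer -> reader
backward analysis of Invoice with v2 as reader and v1 as writer:
  checksum: no writer match
  bytes -> bytes, writer required: payload aligns to payload
  string -> string, writer optional: notes aligns to notes
  float64 -> float64, writer optional: factor aligns to factor
  float64 -> float64, writer optional: rating aligns to rating
  float64 -> float64, writer required: latitude aligns to latitude
  leftover writer field: checksum
  leftover writer field: avatar
  violation R1 at checksum
  backward on Invoice therefore BREAKING (1)
forward analysis of Invoice with v1 as reader and v2 as writer:
  checksum: no writer match
  bytes -> bytes, writer optional: payload aligns to payload
  string -> string, writer optional: notes aligns to notes
  float64 -> float64, writer optional: factor aligns to factor
  float64 -> float64, writer optional: rating aligns to rating
  avatar: no writer match
  float64 -> float64, writer required: latitude aligns to latitude
  leftover writer field: checksum
  violation R1 at checksum
  violation R1 at payload
  violation R4 at payload
  forward on Invoice therefore BREAKING (3)

backward: BREAKING [(checksum, R1)]; forward: BREAKING [(checksum, R1), (payload, R1), (payload, R4)]
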